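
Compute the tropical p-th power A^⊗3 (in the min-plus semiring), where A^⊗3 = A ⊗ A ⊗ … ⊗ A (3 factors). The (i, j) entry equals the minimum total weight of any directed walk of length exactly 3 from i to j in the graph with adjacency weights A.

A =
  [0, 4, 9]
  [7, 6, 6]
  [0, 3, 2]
A^⊗3 =
  [0, 4, 9]
  [6, 10, 10]
  [0, 4, 6]

Each entry (A^⊗3)_ij equals the minimum over all length-3 walks i = v_0 → v_1 → … → v_3 = j of Σ_t A[v_t][v_{t+1}]. For example, for (i, j) = (0, 2) we minimise over 9 possible intermediate vertex sequences; the minimum is 9, attained along the walk 0 → 0 → 0 → 2.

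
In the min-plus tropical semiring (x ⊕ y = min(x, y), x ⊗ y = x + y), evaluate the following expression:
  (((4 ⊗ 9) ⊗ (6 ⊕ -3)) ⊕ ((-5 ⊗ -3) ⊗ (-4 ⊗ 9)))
(((4 ⊗ 9) ⊗ (6 ⊕ -3)) ⊕ ((-5 ⊗ -3) ⊗ (-4 ⊗ 9))) = -3

Expand innermost to outermost. Recall ⊕ takes the minimum of its arguments and ⊗ takes their sum. Working out the expression (((4 ⊗ 9) ⊗ (6 ⊕ -3)) ⊕ ((-5 ⊗ -3) ⊗ (-4 ⊗ 9))) gives -3.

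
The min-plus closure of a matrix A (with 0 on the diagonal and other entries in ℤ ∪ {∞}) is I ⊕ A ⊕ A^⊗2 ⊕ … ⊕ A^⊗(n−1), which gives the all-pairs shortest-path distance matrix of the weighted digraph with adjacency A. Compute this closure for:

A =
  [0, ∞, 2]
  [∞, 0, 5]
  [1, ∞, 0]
Closure =
  [0, ∞, 2]
  [6, 0, 5]
  [1, ∞, 0]

This is the Floyd-Warshall all-pairs shortest-path computation. For each intermediate vertex k = 0, 1, …, 2, update dist[i][j] ← min(dist[i][j], dist[i][k] + dist[k][j]). The final matrix gives, for each (i, j), the minimum total weight of any directed path from i to j (possibly empty when i = j).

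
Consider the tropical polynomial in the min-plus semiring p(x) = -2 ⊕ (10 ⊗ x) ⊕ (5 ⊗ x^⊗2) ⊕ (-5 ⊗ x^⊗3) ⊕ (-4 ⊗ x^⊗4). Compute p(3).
p(3) = -2

A tropical monomial a ⊗ x^⊗i evaluates to a + i · x. Evaluating each term at x = 3:
  Term 0 contributes -2 + 0 · 3 = -2
  Term 1 contributes 10 + 1 · 3 = 13
  Term 2 contributes 5 + 2 · 3 = 11
  Term 3 contributes -5 + 3 · 3 = 4
  Term 4 contributes -4 + 4 · 3 = 8
p(3) = ⊕ of these = min[-2, 13, 11, 4, 8] = -2.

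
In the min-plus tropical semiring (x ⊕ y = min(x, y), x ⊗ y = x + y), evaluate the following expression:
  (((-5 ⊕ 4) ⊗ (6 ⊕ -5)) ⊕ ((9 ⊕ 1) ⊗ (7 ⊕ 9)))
(((-5 ⊕ 4) ⊗ (6 ⊕ -5)) ⊕ ((9 ⊕ 1) ⊗ (7 ⊕ 9))) = -10

Expand innermost to outermost. Recall ⊕ takes the minimum of its arguments and ⊗ takes their sum. Working out the expression (((-5 ⊕ 4) ⊗ (6 ⊕ -5)) ⊕ ((9 ⊕ 1) ⊗ (7 ⊕ 9))) gives -10.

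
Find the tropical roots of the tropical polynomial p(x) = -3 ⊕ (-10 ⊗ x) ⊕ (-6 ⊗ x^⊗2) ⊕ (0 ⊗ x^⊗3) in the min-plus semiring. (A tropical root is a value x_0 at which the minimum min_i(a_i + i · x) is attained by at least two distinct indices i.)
Roots: {-6, -4, 7}

Each tropical root is a break point of the lower envelope of the lines y = a_i + i · x (there are 4 lines, with slopes 0, 1, ..., 3). Only the lines that attain the minimum somewhere contribute to roots; other lines are dominated. Here the surviving (envelope) indices are i = 3, i = 2, i = 1, i = 0.
Intersections between consecutive envelope lines give the roots: for adjacent envelope indices i < j the intersection is x = (a_i − a_j) / (j − i). Reading off the sorted break points: {-6, -4, 7}.
Verification: at each break x_0, at least two indices attain the minimum of min_i(a_i + i · x_0).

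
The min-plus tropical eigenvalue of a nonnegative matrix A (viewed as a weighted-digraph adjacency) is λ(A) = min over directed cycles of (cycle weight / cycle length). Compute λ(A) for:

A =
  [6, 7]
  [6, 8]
λ(A) = 6

Enumerate directed cycles and compute their means (weight / length). Sample:
  cycle 0 → 0: weight = 6, length = 1, mean = 6/1 ≈ 6.000
  cycle 1 → 1: weight = 8, length = 1, mean = 8/1 ≈ 8.000
  cycle 0 → 1 → 0: weight = 13, length = 2, mean = 13/2 ≈ 6.500
  cycle 1 → 0 → 1: weight = 13, length = 2, mean = 13/2 ≈ 6.500
Minimum mean = 6.000, attained e.g. along the cycle 0 → 0 with weight 6 and length 1. So λ(A) = 6/1 = 6.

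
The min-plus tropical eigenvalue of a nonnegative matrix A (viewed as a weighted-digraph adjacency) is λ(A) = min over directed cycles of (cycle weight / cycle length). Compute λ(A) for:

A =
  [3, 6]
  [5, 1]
λ(A) = 1

Enumerate directed cycles and compute their means (weight / length). Sample:
  cycle 0 → 0: weight = 3, length = 1, mean = 3/1 ≈ 3.000
  cycle 1 → 1: weight = 1, length = 1, mean = 1/1 ≈ 1.000
  cycle 0 → 1 → 0: weight = 11, length = 2, mean = 11/2 ≈ 5.500
  cycle 1 → 0 → 1: weight = 11, length = 2, mean = 11/2 ≈ 5.500
Minimum mean = 1.000, attained e.g. along the cycle 1 → 1 with weight 1 and length 1. So λ(A) = 1/1 = 1.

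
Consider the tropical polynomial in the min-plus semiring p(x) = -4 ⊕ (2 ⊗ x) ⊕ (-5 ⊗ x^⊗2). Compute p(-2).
p(-2) = -9

A tropical monomial a ⊗ x^⊗i evaluates to a + i · x. Evaluating each term at x = -2:
  Term 0 contributes -4 + 0 · -2 = -4
  Term 1 contributes 2 + 1 · -2 = 0
  Term 2 contributes -5 + 2 · -2 = -9
p(-2) = ⊕ of these = min[-4, 0, -9] = -9.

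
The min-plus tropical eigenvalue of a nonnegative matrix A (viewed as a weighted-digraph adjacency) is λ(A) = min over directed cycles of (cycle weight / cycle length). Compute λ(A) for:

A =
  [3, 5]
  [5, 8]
λ(A) = 3

Enumerate directed cycles and compute their means (weight / length). Sample:
  cycle 0 → 0: weight = 3, length = 1, mean = 3/1 ≈ 3.000
  cycle 1 → 1: weight = 8, length = 1, mean = 8/1 ≈ 8.000
  cycle 0 → 1 → 0: weight = 10, length = 2, mean = 10/2 ≈ 5.000
  cycle 1 → 0 → 1: weight = 10, length = 2, mean = 10/2 ≈ 5.000
Minimum mean = 3.000, attained e.g. along the cycle 0 → 0 with weight 3 and length 1. So λ(A) = 3/1 = 3.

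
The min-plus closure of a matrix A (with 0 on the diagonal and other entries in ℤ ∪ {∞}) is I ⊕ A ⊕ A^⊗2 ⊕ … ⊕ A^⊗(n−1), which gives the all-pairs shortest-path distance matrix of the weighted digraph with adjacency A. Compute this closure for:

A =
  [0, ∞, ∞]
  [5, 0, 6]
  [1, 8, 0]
Closure =
  [0, ∞, ∞]
  [5, 0, 6]
  [1, 8, 0]

This is the Floyd-Warshall all-pairs shortest-path computation. For each intermediate vertex k = 0, 1, …, 2, update dist[i][j] ← min(dist[i][j], dist[i][k] + dist[k][j]). The final matrix gives, for each (i, j), the minimum total weight of any directed path from i to j (possibly empty when i = j).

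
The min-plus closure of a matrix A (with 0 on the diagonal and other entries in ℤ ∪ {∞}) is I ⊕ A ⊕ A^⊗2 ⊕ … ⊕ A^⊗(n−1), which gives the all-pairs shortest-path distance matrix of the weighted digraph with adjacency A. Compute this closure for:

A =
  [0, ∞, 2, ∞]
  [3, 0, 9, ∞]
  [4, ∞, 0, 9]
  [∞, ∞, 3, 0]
Closure =
  [0, ∞, 2, 11]
  [3, 0, 5, 14]
  [4, ∞, 0, 9]
  [7, ∞, 3, 0]

This is the Floyd-Warshall all-pairs shortest-path computation. For each intermediate vertex k = 0, 1, …, 3, update dist[i][j] ← min(dist[i][j], dist[i][k] + dist[k][j]). The final matrix gives, for each (i, j), the minimum total weight of any directed path from i to j (possibly empty when i = j).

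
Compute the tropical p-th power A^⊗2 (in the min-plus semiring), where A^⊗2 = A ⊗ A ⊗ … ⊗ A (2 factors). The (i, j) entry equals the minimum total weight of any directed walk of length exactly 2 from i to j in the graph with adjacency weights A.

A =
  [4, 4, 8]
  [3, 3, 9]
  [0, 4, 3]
A^⊗2 =
  [7, 7, 11]
  [6, 6, 11]
  [3, 4, 6]

Each entry (A^⊗2)_ij equals the minimum over all length-2 walks i = v_0 → v_1 → … → v_2 = j of Σ_t A[v_t][v_{t+1}]. For example, for (i, j) = (0, 2) we minimise over 3 possible intermediate vertex sequences; the minimum is 11, attained along the walk 0 → 2 → 2.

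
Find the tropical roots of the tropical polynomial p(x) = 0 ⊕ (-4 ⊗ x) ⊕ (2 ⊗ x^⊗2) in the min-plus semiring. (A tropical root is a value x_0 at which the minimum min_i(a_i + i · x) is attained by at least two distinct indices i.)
Roots: {-6, 4}

Each tropical root is a break point of the lower envelope of the lines y = a_i + i · x (there are 3 lines, with slopes 0, 1, ..., 2). Only the lines that attain the minimum somewhere contribute to roots; other lines are dominated. Here the surviving (envelope) indices are i = 2, i = 1, i = 0.
Intersections between consecutive envelope lines give the roots: for adjacent envelope indices i < j the intersection is x = (a_i − a_j) / (j − i). Reading off the sorted break points: {-6, 4}.
Verification: at each break x_0, at least two indices attain the minimum of min_i(a_i + i · x_0).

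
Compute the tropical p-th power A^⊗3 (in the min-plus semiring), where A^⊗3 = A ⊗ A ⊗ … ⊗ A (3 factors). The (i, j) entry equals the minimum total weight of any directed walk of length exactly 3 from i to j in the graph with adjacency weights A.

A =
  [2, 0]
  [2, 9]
A^⊗3 =
  [4, 2]
  [4, 4]

Each entry (A^⊗3)_ij equals the minimum over all length-3 walks i = v_0 → v_1 → … → v_3 = j of Σ_t A[v_t][v_{t+1}]. For example, for (i, j) = (0, 1) we minimise over 4 possible intermediate vertex sequences; the minimum is 2, attained along the walk 0 → 1 → 0 → 1.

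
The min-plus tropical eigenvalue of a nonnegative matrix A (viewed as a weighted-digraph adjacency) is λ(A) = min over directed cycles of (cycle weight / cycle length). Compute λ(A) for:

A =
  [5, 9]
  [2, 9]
λ(A) = 5

Enumerate directed cycles and compute their means (weight / length). Sample:
  cycle 0 → 0: weight = 5, length = 1, mean = 5/1 ≈ 5.000
  cycle 1 → 1: weight = 9, length = 1, mean = 9/1 ≈ 9.000
  cycle 0 → 1 → 0: weight = 11, length = 2, mean = 11/2 ≈ 5.500
  cycle 1 → 0 → 1: weight = 11, length = 2, mean = 11/2 ≈ 5.500
Minimum mean = 5.000, attained e.g. along the cycle 0 → 0 with weight 5 and length 1. So λ(A) = 5/1 = 5.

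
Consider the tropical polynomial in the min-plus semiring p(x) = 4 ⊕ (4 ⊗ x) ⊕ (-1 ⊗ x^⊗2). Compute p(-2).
p(-2) = -5

A tropical monomial a ⊗ x^⊗i evaluates to a + i · x. Evaluating each term at x = -2:
  Term 0 contributes 4 + 0 · -2 = 4
  Term 1 contributes 4 + 1 · -2 = 2
  Term 2 contributes -1 + 2 · -2 = -5
p(-2) = ⊕ of these = min[4, 2, -5] = -5.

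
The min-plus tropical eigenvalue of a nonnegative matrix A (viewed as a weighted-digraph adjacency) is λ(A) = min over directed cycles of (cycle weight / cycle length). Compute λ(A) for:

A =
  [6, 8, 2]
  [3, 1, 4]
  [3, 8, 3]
λ(A) = 1

Enumerate directed cycles and compute their means (weight / length). Sample:
  cycle 0 → 0: weight = 6, length = 1, mean = 6/1 ≈ 6.000
  cycle 1 → 1: weight = 1, length = 1, mean = 1/1 ≈ 1.000
  cycle 2 → 2: weight = 3, length = 1, mean = 3/1 ≈ 3.000
  cycle 0 → 1 → 0: weight = 11, length = 2, mean = 11/2 ≈ 5.500
  cycle 0 → 2 → 0: weight = 5, length = 2, mean = 5/2 ≈ 2.500
  cycle 1 → 0 → 1: weight = 11, length = 2, mean = 11/2 ≈ 5.500
Minimum mean = 1.000, attained e.g. along the cycle 1 → 1 with weight 1 and length 1. So λ(A) = 1/1 = 1.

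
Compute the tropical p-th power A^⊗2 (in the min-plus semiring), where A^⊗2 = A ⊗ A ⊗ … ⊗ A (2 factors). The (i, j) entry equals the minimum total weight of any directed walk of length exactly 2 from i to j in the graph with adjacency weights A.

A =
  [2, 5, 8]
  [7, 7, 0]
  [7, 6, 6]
A^⊗2 =
  [4, 7, 5]
  [7, 6, 6]
  [9, 12, 6]

Each entry (A^⊗2)_ij equals the minimum over all length-2 walks i = v_0 → v_1 → … → v_2 = j of Σ_t A[v_t][v_{t+1}]. For example, for (i, j) = (0, 2) we minimise over 3 possible intermediate vertex sequences; the minimum is 5, attained along the walk 0 → 1 → 2.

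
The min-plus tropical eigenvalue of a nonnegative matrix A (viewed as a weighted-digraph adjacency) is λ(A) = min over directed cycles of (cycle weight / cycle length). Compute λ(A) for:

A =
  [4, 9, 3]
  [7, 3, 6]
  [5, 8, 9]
λ(A) = 3

Enumerate directed cycles and compute their means (weight / length). Sample:
  cycle 0 → 0: weight = 4, length = 1, mean = 4/1 ≈ 4.000
  cycle 1 → 1: weight = 3, length = 1, mean = 3/1 ≈ 3.000
  cycle 2 → 2: weight = 9, length = 1, mean = 9/1 ≈ 9.000
  cycle 0 → 1 → 0: weight = 16, length = 2, mean = 16/2 ≈ 8.000
  cycle 0 → 2 → 0: weight = 8, length = 2, mean = 8/2 ≈ 4.000
  cycle 1 → 0 → 1: weight = 16, length = 2, mean = 16/2 ≈ 8.000
Minimum mean = 3.000, attained e.g. along the cycle 1 → 1 with weight 3 and length 1. So λ(A) = 3/1 = 3.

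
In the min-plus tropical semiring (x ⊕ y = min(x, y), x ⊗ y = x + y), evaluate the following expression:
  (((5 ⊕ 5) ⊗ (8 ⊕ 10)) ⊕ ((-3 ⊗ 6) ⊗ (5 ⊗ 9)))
(((5 ⊕ 5) ⊗ (8 ⊕ 10)) ⊕ ((-3 ⊗ 6) ⊗ (5 ⊗ 9))) = 13

Expand innermost to outermost. Recall ⊕ takes the minimum of its arguments and ⊗ takes their sum. Working out the expression (((5 ⊕ 5) ⊗ (8 ⊕ 10)) ⊕ ((-3 ⊗ 6) ⊗ (5 ⊗ 9))) gives 13.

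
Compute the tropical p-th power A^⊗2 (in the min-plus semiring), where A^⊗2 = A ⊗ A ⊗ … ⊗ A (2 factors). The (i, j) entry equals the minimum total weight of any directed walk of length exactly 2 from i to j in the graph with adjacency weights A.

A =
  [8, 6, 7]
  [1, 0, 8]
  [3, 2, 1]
A^⊗2 =
  [7, 6, 8]
  [1, 0, 8]
  [3, 2, 2]

Each entry (A^⊗2)_ij equals the minimum over all length-2 walks i = v_0 → v_1 → … → v_2 = j of Σ_t A[v_t][v_{t+1}]. For example, for (i, j) = (0, 2) we minimise over 3 possible intermediate vertex sequences; the minimum is 8, attained along the walk 0 → 2 → 2.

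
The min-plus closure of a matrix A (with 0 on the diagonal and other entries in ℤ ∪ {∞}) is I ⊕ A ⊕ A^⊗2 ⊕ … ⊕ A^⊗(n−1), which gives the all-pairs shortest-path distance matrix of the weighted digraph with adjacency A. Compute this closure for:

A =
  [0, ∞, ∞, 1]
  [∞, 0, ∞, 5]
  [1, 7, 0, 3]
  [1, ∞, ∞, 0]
Closure =
  [0, ∞, ∞, 1]
  [6, 0, ∞, 5]
  [1, 7, 0, 2]
  [1, ∞, ∞, 0]

This is the Floyd-Warshall all-pairs shortest-path computation. For each intermediate vertex k = 0, 1, …, 3, update dist[i][j] ← min(dist[i][j], dist[i][k] + dist[k][j]). The final matrix gives, for each (i, j), the minimum total weight of any directed path from i to j (possibly empty when i = j).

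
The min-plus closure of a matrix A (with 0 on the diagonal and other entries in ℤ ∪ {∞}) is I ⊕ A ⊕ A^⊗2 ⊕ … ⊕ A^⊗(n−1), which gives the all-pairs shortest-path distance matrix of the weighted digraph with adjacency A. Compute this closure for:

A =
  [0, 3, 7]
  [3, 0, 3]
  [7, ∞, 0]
Closure =
  [0, 3, 6]
  [3, 0, 3]
  [7, 10, 0]

This is the Floyd-Warshall all-pairs shortest-path computation. For each intermediate vertex k = 0, 1, …, 2, update dist[i][j] ← min(dist[i][j], dist[i][k] + dist[k][j]). The final matrix gives, for each (i, j), the minimum total weight of any directed path from i to j (possibly empty when i = j).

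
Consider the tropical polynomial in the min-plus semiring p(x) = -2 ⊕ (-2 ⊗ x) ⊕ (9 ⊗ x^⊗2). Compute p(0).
p(0) = -2

A tropical monomial a ⊗ x^⊗i evaluates to a + i · x. Evaluating each term at x = 0:
  Term 0 contributes -2 + 0 · 0 = -2
  Term 1 contributes -2 + 1 · 0 = -2
  Term 2 contributes 9 + 2 · 0 = 9
p(0) = ⊕ of these = min[-2, -2, 9] = -2.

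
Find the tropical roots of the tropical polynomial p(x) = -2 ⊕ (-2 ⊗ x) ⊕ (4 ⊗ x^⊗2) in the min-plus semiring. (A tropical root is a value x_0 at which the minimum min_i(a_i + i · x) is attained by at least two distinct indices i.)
Roots: {-6, 0}

Each tropical root is a break point of the lower envelope of the lines y = a_i + i · x (there are 3 lines, with slopes 0, 1, ..., 2). Only the lines that attain the minimum somewhere contribute to roots; other lines are dominated. Here the surviving (envelope) indices are i = 2, i = 1, i = 0.
Intersections between consecutive envelope lines give the roots: for adjacent envelope indices i < j the intersection is x = (a_i − a_j) / (j − i). Reading off the sorted break points: {-6, 0}.
Verification: at each break x_0, at least two indices attain the minimum of min_i(a_i + i · x_0).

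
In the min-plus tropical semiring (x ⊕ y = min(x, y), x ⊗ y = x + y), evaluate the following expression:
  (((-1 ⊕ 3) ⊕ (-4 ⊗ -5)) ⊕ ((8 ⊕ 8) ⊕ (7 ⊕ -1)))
(((-1 ⊕ 3) ⊕ (-4 ⊗ -5)) ⊕ ((8 ⊕ 8) ⊕ (7 ⊕ -1))) = -9

Expand innermost to outermost. Recall ⊕ takes the minimum of its arguments and ⊗ takes their sum. Working out the expression (((-1 ⊕ 3) ⊕ (-4 ⊗ -5)) ⊕ ((8 ⊕ 8) ⊕ (7 ⊕ -1))) gives -9.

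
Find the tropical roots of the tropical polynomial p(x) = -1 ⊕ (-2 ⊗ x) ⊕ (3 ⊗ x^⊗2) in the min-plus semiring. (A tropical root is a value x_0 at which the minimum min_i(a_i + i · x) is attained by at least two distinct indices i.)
Roots: {-5, 1}

Each tropical root is a break point of the lower envelope of the lines y = a_i + i · x (there are 3 lines, with slopes 0, 1, ..., 2). Only the lines that attain the minimum somewhere contribute to roots; other lines are dominated. Here the surviving (envelope) indices are i = 2, i = 1, i = 0.
Intersections between consecutive envelope lines give the roots: for adjacent envelope indices i < j the intersection is x = (a_i − a_j) / (j − i). Reading off the sorted break points: {-5, 1}.
Verification: at each break x_0, at least two indices attain the minimum of min_i(a_i + i · x_0).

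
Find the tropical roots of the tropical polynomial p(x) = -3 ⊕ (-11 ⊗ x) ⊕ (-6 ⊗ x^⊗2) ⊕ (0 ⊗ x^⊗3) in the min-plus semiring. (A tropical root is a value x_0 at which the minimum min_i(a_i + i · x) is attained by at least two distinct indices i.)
Roots: {-6, -5, 8}

Each tropical root is a break point of the lower envelope of the lines y = a_i + i · x (there are 4 lines, with slopes 0, 1, ..., 3). Only the lines that attain the minimum somewhere contribute to roots; other lines are dominated. Here the surviving (envelope) indices are i = 3, i = 2, i = 1, i = 0.
Intersections between consecutive envelope lines give the roots: for adjacent envelope indices i < j the intersection is x = (a_i − a_j) / (j − i). Reading off the sorted break points: {-6, -5, 8}.
Verification: at each break x_0, at least two indices attain the minimum of min_i(a_i + i · x_0).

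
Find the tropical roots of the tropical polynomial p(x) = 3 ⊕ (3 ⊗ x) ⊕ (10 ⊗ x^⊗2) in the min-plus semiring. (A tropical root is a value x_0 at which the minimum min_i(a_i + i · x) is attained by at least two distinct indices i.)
Roots: {-7, 0}

Each tropical root is a break point of the lower envelope of the lines y = a_i + i · x (there are 3 lines, with slopes 0, 1, ..., 2). Only the lines that attain the minimum somewhere contribute to roots; other lines are dominated. Here the surviving (envelope) indices are i = 2, i = 1, i = 0.
Intersections between consecutive envelope lines give the roots: for adjacent envelope indices i < j the intersection is x = (a_i − a_j) / (j − i). Reading off the sorted break points: {-7, 0}.
Verification: at each break x_0, at least two indices attain the minimum of min_i(a_i + i · x_0).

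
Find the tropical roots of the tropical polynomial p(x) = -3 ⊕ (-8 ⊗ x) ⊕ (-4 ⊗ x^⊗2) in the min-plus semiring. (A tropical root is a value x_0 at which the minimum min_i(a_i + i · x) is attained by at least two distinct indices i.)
Roots: {-4, 5}

Each tropical root is a break point of the lower envelope of the lines y = a_i + i · x (there are 3 lines, with slopes 0, 1, ..., 2). Only the lines that attain the minimum somewhere contribute to roots; other lines are dominated. Here the surviving (envelope) indices are i = 2, i = 1, i = 0.
Intersections between consecutive envelope lines give the roots: for adjacent envelope indices i < j the intersection is x = (a_i − a_j) / (j − i). Reading off the sorted break points: {-4, 5}.
Verification: at each break x_0, at least two indices attain the minimum of min_i(a_i + i · x_0).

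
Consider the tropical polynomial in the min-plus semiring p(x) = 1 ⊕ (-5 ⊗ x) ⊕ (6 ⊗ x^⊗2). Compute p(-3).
p(-3) = -8

A tropical monomial a ⊗ x^⊗i evaluates to a + i · x. Evaluating each term at x = -3:
  Term 0 contributes 1 + 0 · -3 = 1
  Term 1 contributes -5 + 1 · -3 = -8
  Term 2 contributes 6 + 2 · -3 = 0
p(-3) = ⊕ of these = min[1, -8, 0] = -8.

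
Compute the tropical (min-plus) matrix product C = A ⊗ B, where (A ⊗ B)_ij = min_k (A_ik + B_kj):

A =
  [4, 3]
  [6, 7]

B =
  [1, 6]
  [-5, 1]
A ⊗ B =
  [-2, 4]
  [2, 8]

Apply the min-plus product entry-by-entry:
  C[0][0] = min over k of (A[0][0] + B[0][0] = 4 + 1 = 5, A[0][1] + B[1][0] = 3 + -5 = -2) = -2 (attained at k = 1)
  C[0][1] = min over k of (A[0][0] + B[0][1] = 4 + 6 = 10, A[0][1] + B[1][1] = 3 + 1 = 4) = 4 (attained at k = 1)
  C[1][0] = min over k of (A[1][0] + B[0][0] = 6 + 1 = 7, A[1][1] + B[1][0] = 7 + -5 = 2) = 2 (attained at k = 1)
  C[1][1] = min over k of (A[1][0] + B[0][1] = 6 + 6 = 12, A[1][1] + B[1][1] = 7 + 1 = 8) = 8 (attained at k = 1)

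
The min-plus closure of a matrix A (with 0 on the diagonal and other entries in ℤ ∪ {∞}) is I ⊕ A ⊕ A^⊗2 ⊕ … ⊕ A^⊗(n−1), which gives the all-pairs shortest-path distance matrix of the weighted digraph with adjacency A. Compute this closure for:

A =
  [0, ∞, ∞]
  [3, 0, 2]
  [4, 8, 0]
Closure =
  [0, ∞, ∞]
  [3, 0, 2]
  [4, 8, 0]

This is the Floyd-Warshall all-pairs shortest-path computation. For each intermediate vertex k = 0, 1, …, 2, update dist[i][j] ← min(dist[i][j], dist[i][k] + dist[k][j]). The final matrix gives, for each (i, j), the minimum total weight of any directed path from i to j (possibly empty when i = j).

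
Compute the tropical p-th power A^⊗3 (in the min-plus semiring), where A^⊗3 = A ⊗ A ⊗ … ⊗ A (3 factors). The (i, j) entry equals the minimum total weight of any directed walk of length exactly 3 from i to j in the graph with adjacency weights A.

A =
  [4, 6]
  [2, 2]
A^⊗3 =
  [10, 10]
  [6, 6]

Each entry (A^⊗3)_ij equals the minimum over all length-3 walks i = v_0 → v_1 → … → v_3 = j of Σ_t A[v_t][v_{t+1}]. For example, for (i, j) = (0, 1) we minimise over 4 possible intermediate vertex sequences; the minimum is 10, attained along the walk 0 → 1 → 1 → 1.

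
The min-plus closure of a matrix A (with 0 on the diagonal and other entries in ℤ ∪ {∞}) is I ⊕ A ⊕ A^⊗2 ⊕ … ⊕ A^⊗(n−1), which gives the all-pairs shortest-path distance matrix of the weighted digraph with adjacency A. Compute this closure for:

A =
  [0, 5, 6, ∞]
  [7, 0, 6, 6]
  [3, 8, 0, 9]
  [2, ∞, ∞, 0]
Closure =
  [0, 5, 6, 11]
  [7, 0, 6, 6]
  [3, 8, 0, 9]
  [2, 7, 8, 0]

This is the Floyd-Warshall all-pairs shortest-path computation. For each intermediate vertex k = 0, 1, …, 3, update dist[i][j] ← min(dist[i][j], dist[i][k] + dist[k][j]). The final matrix gives, for each (i, j), the minimum total weight of any directed path from i to j (possibly empty when i = j).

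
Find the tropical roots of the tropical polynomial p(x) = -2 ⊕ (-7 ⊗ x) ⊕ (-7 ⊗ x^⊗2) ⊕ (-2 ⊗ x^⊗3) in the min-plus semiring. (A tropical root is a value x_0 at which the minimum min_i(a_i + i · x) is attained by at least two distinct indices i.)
Roots: {-5, 0, 5}

Each tropical root is a break point of the lower envelope of the lines y = a_i + i · x (there are 4 lines, with slopes 0, 1, ..., 3). Only the lines that attain the minimum somewhere contribute to roots; other lines are dominated. Here the surviving (envelope) indices are i = 3, i = 2, i = 1, i = 0.
Intersections between consecutive envelope lines give the roots: for adjacent envelope indices i < j the intersection is x = (a_i − a_j) / (j − i). Reading off the sorted break points: {-5, 0, 5}.
Verification: at each break x_0, at least two indices attain the minimum of min_i(a_i + i · x_0).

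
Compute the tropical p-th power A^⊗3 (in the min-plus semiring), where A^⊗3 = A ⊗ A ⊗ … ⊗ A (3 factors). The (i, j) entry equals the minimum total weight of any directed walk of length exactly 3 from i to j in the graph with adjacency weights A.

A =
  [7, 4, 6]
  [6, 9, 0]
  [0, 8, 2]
A^⊗3 =
  [4, 10, 6]
  [2, 4, 4]
  [4, 6, 4]

Each entry (A^⊗3)_ij equals the minimum over all length-3 walks i = v_0 → v_1 → … → v_3 = j of Σ_t A[v_t][v_{t+1}]. For example, for (i, j) = (0, 2) we minimise over 9 possible intermediate vertex sequences; the minimum is 6, attained along the walk 0 → 1 → 2 → 2.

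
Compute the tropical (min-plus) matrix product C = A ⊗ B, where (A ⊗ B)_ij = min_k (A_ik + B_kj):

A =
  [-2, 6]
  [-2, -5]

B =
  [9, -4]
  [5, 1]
A ⊗ B =
  [7, -6]
  [0, -6]

Apply the min-plus product entry-by-entry:
  C[0][0] = min over k of (A[0][0] + B[0][0] = -2 + 9 = 7, A[0][1] + B[1][0] = 6 + 5 = 11) = 7 (attained at k = 0)
  C[0][1] = min over k of (A[0][0] + B[0][1] = -2 + -4 = -6, A[0][1] + B[1][1] = 6 + 1 = 7) = -6 (attained at k = 0)
  C[1][0] = min over k of (A[1][0] + B[0][0] = -2 + 9 = 7, A[1][1] + B[1][0] = -5 + 5 = 0) = 0 (attained at k = 1)
  C[1][1] = min over k of (A[1][0] + B[0][1] = -2 + -4 = -6, A[1][1] + B[1][1] = -5 + 1 = -4) = -6 (attained at k = 0)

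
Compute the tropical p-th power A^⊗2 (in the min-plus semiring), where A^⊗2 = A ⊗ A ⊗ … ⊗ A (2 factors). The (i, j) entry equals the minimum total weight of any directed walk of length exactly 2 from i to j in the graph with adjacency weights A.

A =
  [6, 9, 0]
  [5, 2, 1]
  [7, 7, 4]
A^⊗2 =
  [7, 7, 4]
  [7, 4, 3]
  [11, 9, 7]

Each entry (A^⊗2)_ij equals the minimum over all length-2 walks i = v_0 → v_1 → … → v_2 = j of Σ_t A[v_t][v_{t+1}]. For example, for (i, j) = (0, 2) we minimise over 3 possible intermediate vertex sequences; the minimum is 4, attained along the walk 0 → 2 → 2.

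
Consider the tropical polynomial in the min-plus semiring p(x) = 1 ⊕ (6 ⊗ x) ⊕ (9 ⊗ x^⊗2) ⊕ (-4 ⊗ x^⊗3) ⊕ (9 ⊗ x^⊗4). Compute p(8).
p(8) = 1

A tropical monomial a ⊗ x^⊗i evaluates to a + i · x. Evaluating each term at x = 8:
  Term 0 contributes 1 + 0 · 8 = 1
  Term 1 contributes 6 + 1 · 8 = 14
  Term 2 contributes 9 + 2 · 8 = 25
  Term 3 contributes -4 + 3 · 8 = 20
  Term 4 contributes 9 + 4 · 8 = 41
p(8) = ⊕ of these = min[1, 14, 25, 20, 41] = 1.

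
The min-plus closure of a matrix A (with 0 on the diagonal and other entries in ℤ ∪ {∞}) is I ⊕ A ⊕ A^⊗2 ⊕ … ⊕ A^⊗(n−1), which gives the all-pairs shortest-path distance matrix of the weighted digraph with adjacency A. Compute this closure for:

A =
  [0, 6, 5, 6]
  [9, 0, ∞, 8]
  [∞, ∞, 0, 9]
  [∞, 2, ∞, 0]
Closure =
  [0, 6, 5, 6]
  [9, 0, 14, 8]
  [20, 11, 0, 9]
  [11, 2, 16, 0]

This is the Floyd-Warshall all-pairs shortest-path computation. For each intermediate vertex k = 0, 1, …, 3, update dist[i][j] ← min(dist[i][j], dist[i][k] + dist[k][j]). The final matrix gives, for each (i, j), the minimum total weight of any directed path from i to j (possibly empty when i = j).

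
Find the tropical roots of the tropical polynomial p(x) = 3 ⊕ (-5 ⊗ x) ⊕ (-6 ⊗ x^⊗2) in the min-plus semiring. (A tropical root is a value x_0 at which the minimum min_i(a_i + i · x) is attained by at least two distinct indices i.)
Roots: {1, 8}

Each tropical root is a break point of the lower envelope of the lines y = a_i + i · x (there are 3 lines, with slopes 0, 1, ..., 2). Only the lines that attain the minimum somewhere contribute to roots; other lines are dominated. Here the surviving (envelope) indices are i = 2, i = 1, i = 0.
Intersections between consecutive envelope lines give the roots: for adjacent envelope indices i < j the intersection is x = (a_i − a_j) / (j − i). Reading off the sorted break points: {1, 8}.
Verification: at each break x_0, at least two indices attain the minimum of min_i(a_i + i · x_0).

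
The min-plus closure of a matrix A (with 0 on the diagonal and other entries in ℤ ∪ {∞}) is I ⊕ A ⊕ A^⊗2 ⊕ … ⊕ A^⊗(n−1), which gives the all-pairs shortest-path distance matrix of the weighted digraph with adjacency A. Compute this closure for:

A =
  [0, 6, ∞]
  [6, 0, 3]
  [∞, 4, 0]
Closure =
  [0, 6, 9]
  [6, 0, 3]
  [10, 4, 0]

This is the Floyd-Warshall all-pairs shortest-path computation. For each intermediate vertex k = 0, 1, …, 2, update dist[i][j] ← min(dist[i][j], dist[i][k] + dist[k][j]). The final matrix gives, for each (i, j), the minimum total weight of any directed path from i to j (possibly empty when i = j).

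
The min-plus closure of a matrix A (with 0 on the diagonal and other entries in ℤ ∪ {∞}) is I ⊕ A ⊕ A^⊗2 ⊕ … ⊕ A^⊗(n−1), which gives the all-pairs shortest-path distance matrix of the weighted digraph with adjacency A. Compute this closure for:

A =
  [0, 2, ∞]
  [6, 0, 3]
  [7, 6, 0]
Closure =
  [0, 2, 5]
  [6, 0, 3]
  [7, 6, 0]

This is the Floyd-Warshall all-pairs shortest-path computation. For each intermediate vertex k = 0, 1, …, 2, update dist[i][j] ← min(dist[i][j], dist[i][k] + dist[k][j]). The final matrix gives, for each (i, j), the minimum total weight of any directed path from i to j (possibly empty when i = j).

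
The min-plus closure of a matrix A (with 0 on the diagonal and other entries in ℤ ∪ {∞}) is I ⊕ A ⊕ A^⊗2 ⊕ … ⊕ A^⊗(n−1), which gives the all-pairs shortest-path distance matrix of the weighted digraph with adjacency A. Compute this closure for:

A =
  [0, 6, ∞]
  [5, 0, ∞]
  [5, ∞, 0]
Closure =
  [0, 6, ∞]
  [5, 0, ∞]
  [5, 11, 0]

This is the Floyd-Warshall all-pairs shortest-path computation. For each intermediate vertex k = 0, 1, …, 2, update dist[i][j] ← min(dist[i][j], dist[i][k] + dist[k][j]). The final matrix gives, for each (i, j), the minimum total weight of any directed path from i to j (possibly empty when i = j).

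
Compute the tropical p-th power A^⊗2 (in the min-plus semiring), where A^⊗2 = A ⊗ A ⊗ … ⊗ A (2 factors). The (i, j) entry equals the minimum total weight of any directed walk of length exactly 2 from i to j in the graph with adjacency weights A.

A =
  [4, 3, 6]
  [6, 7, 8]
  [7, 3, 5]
A^⊗2 =
  [8, 7, 10]
  [10, 9, 12]
  [9, 8, 10]

Each entry (A^⊗2)_ij equals the minimum over all length-2 walks i = v_0 → v_1 → … → v_2 = j of Σ_t A[v_t][v_{t+1}]. For example, for (i, j) = (0, 2) we minimise over 3 possible intermediate vertex sequences; the minimum is 10, attained along the walk 0 → 0 → 2.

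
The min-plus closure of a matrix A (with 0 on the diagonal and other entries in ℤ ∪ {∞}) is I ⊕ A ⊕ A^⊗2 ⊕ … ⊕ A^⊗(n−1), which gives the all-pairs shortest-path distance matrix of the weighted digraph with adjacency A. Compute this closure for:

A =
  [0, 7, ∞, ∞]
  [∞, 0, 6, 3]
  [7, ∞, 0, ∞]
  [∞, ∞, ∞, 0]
Closure =
  [0, 7, 13, 10]
  [13, 0, 6, 3]
  [7, 14, 0, 17]
  [∞, ∞, ∞, 0]

This is the Floyd-Warshall all-pairs shortest-path computation. For each intermediate vertex k = 0, 1, …, 3, update dist[i][j] ← min(dist[i][j], dist[i][k] + dist[k][j]). The final matrix gives, for each (i, j), the minimum total weight of any directed path from i to j (possibly empty when i = j).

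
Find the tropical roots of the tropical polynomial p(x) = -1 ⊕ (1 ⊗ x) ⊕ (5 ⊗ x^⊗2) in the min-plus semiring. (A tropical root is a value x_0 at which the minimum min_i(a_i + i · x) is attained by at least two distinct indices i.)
Roots: {-4, -2}

Each tropical root is a break point of the lower envelope of the lines y = a_i + i · x (there are 3 lines, with slopes 0, 1, ..., 2). Only the lines that attain the minimum somewhere contribute to roots; other lines are dominated. Here the surviving (envelope) indices are i = 2, i = 1, i = 0.
Intersections between consecutive envelope lines give the roots: for adjacent envelope indices i < j the intersection is x = (a_i − a_j) / (j − i). Reading off the sorted break points: {-4, -2}.
Verification: at each break x_0, at least two indices attain the minimum of min_i(a_i + i · x_0).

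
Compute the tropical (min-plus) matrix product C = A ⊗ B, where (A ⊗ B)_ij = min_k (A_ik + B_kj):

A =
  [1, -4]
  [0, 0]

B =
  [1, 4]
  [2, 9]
A ⊗ B =
  [-2, 5]
  [1, 4]

Apply the min-plus product entry-by-entry:
  C[0][0] = min over k of (A[0][0] + B[0][0] = 1 + 1 = 2, A[0][1] + B[1][0] = -4 + 2 = -2) = -2 (attained at k = 1)
  C[0][1] = min over k of (A[0][0] + B[0][1] = 1 + 4 = 5, A[0][1] + B[1][1] = -4 + 9 = 5) = 5 (attained at k = 0)
  C[1][0] = min over k of (A[1][0] + B[0][0] = 0 + 1 = 1, A[1][1] + B[1][0] = 0 + 2 = 2) = 1 (attained at k = 0)
  C[1][1] = min over k of (A[1][0] + B[0][1] = 0 + 4 = 4, A[1][1] + B[1][1] = 0 + 9 = 9) = 4 (attained at k = 0)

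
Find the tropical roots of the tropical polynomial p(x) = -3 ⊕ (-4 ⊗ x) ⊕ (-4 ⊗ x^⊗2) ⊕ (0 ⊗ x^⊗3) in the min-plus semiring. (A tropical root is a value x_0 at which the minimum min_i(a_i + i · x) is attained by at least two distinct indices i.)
Roots: {-4, 0, 1}

Each tropical root is a break point of the lower envelope of the lines y = a_i + i · x (there are 4 lines, with slopes 0, 1, ..., 3). Only the lines that attain the minimum somewhere contribute to roots; other lines are dominated. Here the surviving (envelope) indices are i = 3, i = 2, i = 1, i = 0.
Intersections between consecutive envelope lines give the roots: for adjacent envelope indices i < j the intersection is x = (a_i − a_j) / (j − i). Reading off the sorted break points: {-4, 0, 1}.
Verification: at each break x_0, at least two indices attain the minimum of min_i(a_i + i · x_0).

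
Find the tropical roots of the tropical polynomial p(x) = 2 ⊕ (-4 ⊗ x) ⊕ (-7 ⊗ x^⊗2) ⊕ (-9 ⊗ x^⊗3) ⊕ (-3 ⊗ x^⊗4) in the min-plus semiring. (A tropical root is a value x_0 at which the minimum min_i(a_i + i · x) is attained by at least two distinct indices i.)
Roots: {-6, 2, 3, 6}

Each tropical root is a break point of the lower envelope of the lines y = a_i + i · x (there are 5 lines, with slopes 0, 1, ..., 4). Only the lines that attain the minimum somewhere contribute to roots; other lines are dominated. Here the surviving (envelope) indices are i = 4, i = 3, i = 2, i = 1, i = 0.
Intersections between consecutive envelope lines give the roots: for adjacent envelope indices i < j the intersection is x = (a_i − a_j) / (j − i). Reading off the sorted break points: {-6, 2, 3, 6}.
Verification: at each break x_0, at least two indices attain the minimum of min_i(a_i + i · x_0).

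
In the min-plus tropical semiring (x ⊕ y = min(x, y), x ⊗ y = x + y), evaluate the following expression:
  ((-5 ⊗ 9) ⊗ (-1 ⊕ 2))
((-5 ⊗ 9) ⊗ (-1 ⊕ 2)) = 3

Expand innermost to outermost. Recall ⊕ takes the minimum of its arguments and ⊗ takes their sum. Working out the expression ((-5 ⊗ 9) ⊗ (-1 ⊕ 2)) gives 3.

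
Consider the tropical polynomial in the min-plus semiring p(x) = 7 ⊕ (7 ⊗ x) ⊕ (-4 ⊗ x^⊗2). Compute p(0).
p(0) = -4

A tropical monomial a ⊗ x^⊗i evaluates to a + i · x. Evaluating each term at x = 0:
  Term 0 contributes 7 + 0 · 0 = 7
  Term 1 contributes 7 + 1 · 0 = 7
  Term 2 contributes -4 + 2 · 0 = -4
p(0) = ⊕ of these = min[7, 7, -4] = -4.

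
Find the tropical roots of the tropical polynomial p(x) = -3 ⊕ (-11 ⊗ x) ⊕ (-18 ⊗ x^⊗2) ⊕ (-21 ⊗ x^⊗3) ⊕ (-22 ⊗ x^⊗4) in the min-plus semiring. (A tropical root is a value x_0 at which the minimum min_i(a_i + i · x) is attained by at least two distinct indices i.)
Roots: {1, 3, 7, 8}

Each tropical root is a break point of the lower envelope of the lines y = a_i + i · x (there are 5 lines, with slopes 0, 1, ..., 4). Only the lines that attain the minimum somewhere contribute to roots; other lines are dominated. Here the surviving (envelope) indices are i = 4, i = 3, i = 2, i = 1, i = 0.
Intersections between consecutive envelope lines give the roots: for adjacent envelope indices i < j the intersection is x = (a_i − a_j) / (j − i). Reading off the sorted break points: {1, 3, 7, 8}.
Verification: at each break x_0, at least two indices attain the minimum of min_i(a_i + i · x_0).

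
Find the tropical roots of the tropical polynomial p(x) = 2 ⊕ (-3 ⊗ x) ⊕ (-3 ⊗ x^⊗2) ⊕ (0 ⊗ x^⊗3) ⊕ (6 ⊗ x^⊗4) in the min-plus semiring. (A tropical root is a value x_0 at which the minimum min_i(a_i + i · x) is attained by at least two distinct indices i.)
Roots: {-6, -3, 0, 5}

Each tropical root is a break point of the lower envelope of the lines y = a_i + i · x (there are 5 lines, with slopes 0, 1, ..., 4). Only the lines that attain the minimum somewhere contribute to roots; other lines are dominated. Here the surviving (envelope) indices are i = 4, i = 3, i = 2, i = 1, i = 0.
Intersections between consecutive envelope lines give the roots: for adjacent envelope indices i < j the intersection is x = (a_i − a_j) / (j − i). Reading off the sorted break points: {-6, -3, 0, 5}.
Verification: at each break x_0, at least two indices attain the minimum of min_i(a_i + i · x_0).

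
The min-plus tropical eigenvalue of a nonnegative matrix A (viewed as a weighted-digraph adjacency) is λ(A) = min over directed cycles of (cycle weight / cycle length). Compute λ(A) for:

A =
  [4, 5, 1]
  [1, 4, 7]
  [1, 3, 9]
λ(A) = 1

Enumerate directed cycles and compute their means (weight / length). Sample:
  cycle 0 → 0: weight = 4, length = 1, mean = 4/1 ≈ 4.000
  cycle 1 → 1: weight = 4, length = 1, mean = 4/1 ≈ 4.000
  cycle 2 → 2: weight = 9, length = 1, mean = 9/1 ≈ 9.000
  cycle 0 → 1 → 0: weight = 6, length = 2, mean = 6/2 ≈ 3.000
  cycle 0 → 2 → 0: weight = 2, length = 2, mean = 2/2 ≈ 1.000
  cycle 1 → 0 → 1: weight = 6, length = 2, mean = 6/2 ≈ 3.000
Minimum mean = 1.000, attained e.g. along the cycle 0 → 2 → 0 with weight 2 and length 2. So λ(A) = 2/2 = 1.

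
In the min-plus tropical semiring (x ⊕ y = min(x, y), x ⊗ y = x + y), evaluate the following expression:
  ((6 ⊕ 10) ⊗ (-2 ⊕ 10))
((6 ⊕ 10) ⊗ (-2 ⊕ 10)) = 4

Expand innermost to outermost. Recall ⊕ takes the minimum of its arguments and ⊗ takes their sum. Working out the expression ((6 ⊕ 10) ⊗ (-2 ⊕ 10)) gives 4.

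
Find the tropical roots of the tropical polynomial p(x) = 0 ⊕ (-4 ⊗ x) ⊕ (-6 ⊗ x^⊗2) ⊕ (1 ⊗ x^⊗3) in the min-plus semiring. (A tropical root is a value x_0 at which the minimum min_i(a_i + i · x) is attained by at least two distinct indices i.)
Roots: {-7, 2, 4}

Each tropical root is a break point of the lower envelope of the lines y = a_i + i · x (there are 4 lines, with slopes 0, 1, ..., 3). Only the lines that attain the minimum somewhere contribute to roots; other lines are dominated. Here the surviving (envelope) indices are i = 3, i = 2, i = 1, i = 0.
Intersections between consecutive envelope lines give the roots: for adjacent envelope indices i < j the intersection is x = (a_i − a_j) / (j − i). Reading off the sorted break points: {-7, 2, 4}.
Verification: at each break x_0, at least two indices attain the minimum of min_i(a_i + i · x_0).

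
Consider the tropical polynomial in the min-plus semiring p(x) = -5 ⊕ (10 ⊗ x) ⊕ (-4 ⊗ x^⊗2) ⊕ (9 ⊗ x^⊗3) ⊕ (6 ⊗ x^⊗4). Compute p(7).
p(7) = -5

A tropical monomial a ⊗ x^⊗i evaluates to a + i · x. Evaluating each term at x = 7:
  Term 0 contributes -5 + 0 · 7 = -5
  Term 1 contributes 10 + 1 · 7 = 17
  Term 2 contributes -4 + 2 · 7 = 10
  Term 3 contributes 9 + 3 · 7 = 30
  Term 4 contributes 6 + 4 · 7 = 34
p(7) = ⊕ of these = min[-5, 17, 10, 30, 34] = -5.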